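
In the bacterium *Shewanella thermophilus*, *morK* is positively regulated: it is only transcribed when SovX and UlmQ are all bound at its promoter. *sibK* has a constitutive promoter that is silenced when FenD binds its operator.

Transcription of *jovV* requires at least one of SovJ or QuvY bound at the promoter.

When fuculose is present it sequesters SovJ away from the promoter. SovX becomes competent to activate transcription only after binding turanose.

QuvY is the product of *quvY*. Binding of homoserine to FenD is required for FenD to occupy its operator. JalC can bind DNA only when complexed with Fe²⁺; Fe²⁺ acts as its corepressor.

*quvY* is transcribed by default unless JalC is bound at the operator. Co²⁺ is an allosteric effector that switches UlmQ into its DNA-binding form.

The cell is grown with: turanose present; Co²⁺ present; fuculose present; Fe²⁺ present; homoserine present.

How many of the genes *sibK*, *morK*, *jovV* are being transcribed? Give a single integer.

Homoserine is present, so FenD is active.
With repressor FenD bound, *sibK* is not transcribed.
→ *sibK* is OFF.
Turanose is present, so SovX is active.
Co²⁺ is present, so UlmQ is active.
No repressor is bound and SovX and UlmQ are active, so *morK* is transcribed.
→ *morK* is ON.
Fuculose is present, so SovJ is inactive.
Fe²⁺ is present, so JalC is active.
With repressor JalC bound, *quvY* is not transcribed.
So QuvY is not produced.
No activator is available at the *jovV* promoter, so *jovV* is not transcribed.
→ *jovV* is OFF.
1 of the 3 genes is transcribed.

1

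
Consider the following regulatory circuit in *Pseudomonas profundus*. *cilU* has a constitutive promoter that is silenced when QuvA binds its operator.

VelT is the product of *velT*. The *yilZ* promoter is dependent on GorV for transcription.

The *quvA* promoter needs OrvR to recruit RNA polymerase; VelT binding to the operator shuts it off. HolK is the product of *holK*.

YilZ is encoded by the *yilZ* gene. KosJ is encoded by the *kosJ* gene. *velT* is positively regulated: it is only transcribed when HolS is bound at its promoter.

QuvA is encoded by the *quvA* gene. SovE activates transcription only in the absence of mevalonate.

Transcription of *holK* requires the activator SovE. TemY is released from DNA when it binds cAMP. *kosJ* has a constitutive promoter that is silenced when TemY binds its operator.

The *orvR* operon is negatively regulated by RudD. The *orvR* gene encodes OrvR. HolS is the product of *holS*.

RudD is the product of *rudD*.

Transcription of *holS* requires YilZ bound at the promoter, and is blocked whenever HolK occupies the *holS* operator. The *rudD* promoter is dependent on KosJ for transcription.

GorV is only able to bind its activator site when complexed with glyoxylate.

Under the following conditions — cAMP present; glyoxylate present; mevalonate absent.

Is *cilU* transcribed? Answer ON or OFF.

ON

cAMP is present, so TemY is inactive.
With no repressor bound, *kosJ* is transcribed.
So KosJ is produced and active.
No repressor is bound and KosJ is active, so *rudD* is transcribed.
So RudD is produced and active.
With repressor RudD bound, *orvR* is not transcribed.
So OrvR is not produced.
Glyoxylate is present, so GorV is active.
No repressor is bound and GorV is active, so *yilZ* is transcribed.
So YilZ is produced and active.
Mevalonate is absent, so SovE is active.
No repressor is bound and SovE is active, so *holK* is transcribed.
So HolK is produced and active.
With repressor HolK bound, *holS* is not transcribed.
So HolS is not produced.
Required activator HolS is absent, so *velT* is not transcribed.
So VelT is not produced.
Required activator OrvR is absent, so *quvA* is not transcribed.
So QuvA is not produced.
With no repressor bound, *cilU* is transcribed.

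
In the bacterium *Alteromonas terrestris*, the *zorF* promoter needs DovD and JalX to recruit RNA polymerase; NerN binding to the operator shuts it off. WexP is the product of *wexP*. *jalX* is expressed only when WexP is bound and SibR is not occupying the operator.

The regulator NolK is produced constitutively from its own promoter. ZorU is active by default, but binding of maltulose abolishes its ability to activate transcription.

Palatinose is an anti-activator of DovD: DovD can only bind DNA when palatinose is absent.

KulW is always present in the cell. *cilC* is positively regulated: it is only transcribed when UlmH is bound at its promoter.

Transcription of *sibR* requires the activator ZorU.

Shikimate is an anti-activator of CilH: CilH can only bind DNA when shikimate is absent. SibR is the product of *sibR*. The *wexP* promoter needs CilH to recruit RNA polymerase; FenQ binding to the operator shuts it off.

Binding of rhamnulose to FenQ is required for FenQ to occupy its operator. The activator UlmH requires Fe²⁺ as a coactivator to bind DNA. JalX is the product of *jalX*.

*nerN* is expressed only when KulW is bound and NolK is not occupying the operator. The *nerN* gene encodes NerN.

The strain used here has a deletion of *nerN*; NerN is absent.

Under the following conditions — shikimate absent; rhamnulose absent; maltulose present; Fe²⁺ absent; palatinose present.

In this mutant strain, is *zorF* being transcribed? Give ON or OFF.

Palatinose is present, so DovD is inactive.
Shikimate is absent, so CilH is active.
Rhamnulose is absent, so FenQ is inactive.
No repressor is bound and CilH is active, so *wexP* is transcribed.
So WexP is produced and active.
Maltulose is present, so ZorU is inactive.
Required activator ZorU is absent, so *sibR* is not transcribed.
So SibR is not produced.
No repressor is bound and WexP is active, so *jalX* is transcribed.
So JalX is produced and active.
NerN is non-functional in this strain, so it has no effect.
Required activator DovD is absent, so *zorF* is not transcribed.

OFF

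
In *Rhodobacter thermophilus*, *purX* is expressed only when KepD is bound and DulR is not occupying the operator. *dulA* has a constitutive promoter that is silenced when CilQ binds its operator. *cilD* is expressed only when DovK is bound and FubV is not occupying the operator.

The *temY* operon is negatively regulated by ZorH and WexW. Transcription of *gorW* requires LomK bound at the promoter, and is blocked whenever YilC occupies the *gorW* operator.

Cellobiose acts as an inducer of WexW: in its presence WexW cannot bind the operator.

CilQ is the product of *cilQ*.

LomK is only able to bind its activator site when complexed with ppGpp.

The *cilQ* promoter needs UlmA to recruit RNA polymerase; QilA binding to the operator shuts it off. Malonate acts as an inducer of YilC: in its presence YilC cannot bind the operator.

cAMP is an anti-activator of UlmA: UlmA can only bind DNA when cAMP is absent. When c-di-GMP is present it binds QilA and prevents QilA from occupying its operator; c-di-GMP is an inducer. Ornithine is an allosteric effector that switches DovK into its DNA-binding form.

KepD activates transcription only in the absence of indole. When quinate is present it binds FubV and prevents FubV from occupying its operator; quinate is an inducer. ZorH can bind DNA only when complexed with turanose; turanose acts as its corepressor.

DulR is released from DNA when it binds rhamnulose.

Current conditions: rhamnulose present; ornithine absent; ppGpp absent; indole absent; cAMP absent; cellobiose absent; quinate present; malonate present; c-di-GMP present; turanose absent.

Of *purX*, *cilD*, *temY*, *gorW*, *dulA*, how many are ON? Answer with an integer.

Rhamnulose is present, so DulR is inactive.
Indole is absent, so KepD is active.
No repressor is bound and KepD is active, so *purX* is transcribed.
→ *purX* is ON.
Ornithine is absent, so DovK is inactive.
Quinate is present, so FubV is inactive.
Required activator DovK is absent, so *cilD* is not transcribed.
→ *cilD* is OFF.
Turanose is absent, so ZorH is inactive.
Cellobiose is absent, so WexW is active.
With repressor WexW bound, *temY* is not transcribed.
→ *temY* is OFF.
ppGpp is absent, so LomK is inactive.
Malonate is present, so YilC is inactive.
Required activator LomK is absent, so *gorW* is not transcribed.
→ *gorW* is OFF.
c-di-GMP is present, so QilA is inactive.
cAMP is absent, so UlmA is active.
No repressor is bound and UlmA is active, so *cilQ* is transcribed.
So CilQ is produced and active.
With repressor CilQ bound, *dulA* is not transcribed.
→ *dulA* is OFF.
1 of the 5 genes is transcribed.

1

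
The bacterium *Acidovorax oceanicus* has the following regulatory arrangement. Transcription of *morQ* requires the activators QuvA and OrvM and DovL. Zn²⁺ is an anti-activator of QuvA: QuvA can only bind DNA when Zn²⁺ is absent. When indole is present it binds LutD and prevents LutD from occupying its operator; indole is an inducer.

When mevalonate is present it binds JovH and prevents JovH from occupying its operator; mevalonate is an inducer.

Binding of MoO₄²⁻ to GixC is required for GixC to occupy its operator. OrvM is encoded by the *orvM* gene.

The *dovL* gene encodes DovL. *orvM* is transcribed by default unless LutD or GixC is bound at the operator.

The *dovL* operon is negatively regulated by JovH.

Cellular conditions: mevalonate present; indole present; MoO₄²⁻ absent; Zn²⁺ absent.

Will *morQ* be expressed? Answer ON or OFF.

ON

Zn²⁺ is absent, so QuvA is active.
Indole is present, so LutD is inactive.
MoO₄²⁻ is absent, so GixC is inactive.
With no repressor bound, *orvM* is transcribed.
So OrvM is produced and active.
Mevalonate is present, so JovH is inactive.
With no repressor bound, *dovL* is transcribed.
So DovL is produced and active.
No repressor is bound and QuvA and OrvM and DovL are active, so *morQ* is transcribed.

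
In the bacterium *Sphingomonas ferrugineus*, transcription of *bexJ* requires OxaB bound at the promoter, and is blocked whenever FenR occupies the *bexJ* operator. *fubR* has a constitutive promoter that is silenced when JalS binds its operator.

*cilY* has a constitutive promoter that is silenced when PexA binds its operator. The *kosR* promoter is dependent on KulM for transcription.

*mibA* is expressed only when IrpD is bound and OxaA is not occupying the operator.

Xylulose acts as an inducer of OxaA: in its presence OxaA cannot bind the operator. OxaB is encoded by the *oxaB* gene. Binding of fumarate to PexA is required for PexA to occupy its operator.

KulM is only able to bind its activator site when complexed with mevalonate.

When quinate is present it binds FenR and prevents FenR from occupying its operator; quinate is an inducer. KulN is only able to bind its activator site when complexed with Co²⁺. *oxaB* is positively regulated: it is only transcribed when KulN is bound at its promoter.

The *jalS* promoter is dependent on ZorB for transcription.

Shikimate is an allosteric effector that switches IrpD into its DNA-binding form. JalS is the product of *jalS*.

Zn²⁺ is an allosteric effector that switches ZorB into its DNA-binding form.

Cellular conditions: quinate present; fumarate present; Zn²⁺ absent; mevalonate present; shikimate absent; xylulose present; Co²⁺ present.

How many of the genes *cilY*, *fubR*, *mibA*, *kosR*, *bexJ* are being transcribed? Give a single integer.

Fumarate is present, so PexA is active.
With repressor PexA bound, *cilY* is not transcribed.
→ *cilY* is OFF.
Zn²⁺ is absent, so ZorB is inactive.
Required activator ZorB is absent, so *jalS* is not transcribed.
So JalS is not produced.
With no repressor bound, *fubR* is transcribed.
→ *fubR* is ON.
Xylulose is present, so OxaA is inactive.
Shikimate is absent, so IrpD is inactive.
Required activator IrpD is absent, so *mibA* is not transcribed.
→ *mibA* is OFF.
Mevalonate is present, so KulM is active.
No repressor is bound and KulM is active, so *kosR* is transcribed.
→ *kosR* is ON.
Co²⁺ is present, so KulN is active.
No repressor is bound and KulN is active, so *oxaB* is transcribed.
So OxaB is produced and active.
Quinate is present, so FenR is inactive.
No repressor is bound and OxaB is active, so *bexJ* is transcribed.
→ *bexJ* is ON.
3 of the 5 genes are transcribed.

3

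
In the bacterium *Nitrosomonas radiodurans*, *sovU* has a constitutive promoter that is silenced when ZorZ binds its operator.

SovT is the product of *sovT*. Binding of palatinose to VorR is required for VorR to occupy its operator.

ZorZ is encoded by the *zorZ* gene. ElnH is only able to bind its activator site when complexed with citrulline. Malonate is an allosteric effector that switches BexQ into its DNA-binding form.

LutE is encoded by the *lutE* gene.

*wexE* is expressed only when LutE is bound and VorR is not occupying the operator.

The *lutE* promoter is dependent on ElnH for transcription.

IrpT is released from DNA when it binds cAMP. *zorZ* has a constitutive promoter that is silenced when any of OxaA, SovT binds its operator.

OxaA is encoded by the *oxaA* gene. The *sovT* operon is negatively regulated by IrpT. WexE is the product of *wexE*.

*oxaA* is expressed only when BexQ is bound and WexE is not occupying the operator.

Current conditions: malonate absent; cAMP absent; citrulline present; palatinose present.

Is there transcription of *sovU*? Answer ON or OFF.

Citrulline is present, so ElnH is active.
No repressor is bound and ElnH is active, so *lutE* is transcribed.
So LutE is produced and active.
Palatinose is present, so VorR is active.
With repressor VorR bound, *wexE* is not transcribed.
So WexE is not produced.
Malonate is absent, so BexQ is inactive.
Required activator BexQ is absent, so *oxaA* is not transcribed.
So OxaA is not produced.
cAMP is absent, so IrpT is active.
With repressor IrpT bound, *sovT* is not transcribed.
So SovT is not produced.
With no repressor bound, *zorZ* is transcribed.
So ZorZ is produced and active.
With repressor ZorZ bound, *sovU* is not transcribed.

OFF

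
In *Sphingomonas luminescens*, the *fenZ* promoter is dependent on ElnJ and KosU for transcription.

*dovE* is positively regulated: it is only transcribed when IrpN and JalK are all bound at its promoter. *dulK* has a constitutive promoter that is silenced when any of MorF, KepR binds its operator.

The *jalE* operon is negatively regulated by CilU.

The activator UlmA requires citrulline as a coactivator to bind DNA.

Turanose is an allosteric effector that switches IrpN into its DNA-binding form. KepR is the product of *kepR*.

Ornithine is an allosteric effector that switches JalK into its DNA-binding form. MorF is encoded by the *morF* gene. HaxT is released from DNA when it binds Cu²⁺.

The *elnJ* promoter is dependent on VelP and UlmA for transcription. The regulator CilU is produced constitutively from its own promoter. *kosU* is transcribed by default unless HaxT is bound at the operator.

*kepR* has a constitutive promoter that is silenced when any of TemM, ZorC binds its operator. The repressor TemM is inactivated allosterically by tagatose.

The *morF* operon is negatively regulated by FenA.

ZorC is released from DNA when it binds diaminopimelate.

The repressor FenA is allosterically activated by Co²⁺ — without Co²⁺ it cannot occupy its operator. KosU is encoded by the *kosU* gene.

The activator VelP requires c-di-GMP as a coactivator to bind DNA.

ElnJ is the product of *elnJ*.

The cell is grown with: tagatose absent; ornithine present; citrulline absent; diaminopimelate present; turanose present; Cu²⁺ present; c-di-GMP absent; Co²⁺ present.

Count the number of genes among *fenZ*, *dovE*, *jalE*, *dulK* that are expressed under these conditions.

2

c-di-GMP is absent, so VelP is inactive.
Citrulline is absent, so UlmA is inactive.
Required activator VelP is absent, so *elnJ* is not transcribed.
So ElnJ is not produced.
Cu²⁺ is present, so HaxT is inactive.
With no repressor bound, *kosU* is transcribed.
So KosU is produced and active.
Required activator ElnJ is absent, so *fenZ* is not transcribed.
→ *fenZ* is OFF.
Turanose is present, so IrpN is active.
Ornithine is present, so JalK is active.
No repressor is bound and IrpN and JalK are active, so *dovE* is transcribed.
→ *dovE* is ON.
CilU is produced constitutively and is active.
With repressor CilU bound, *jalE* is not transcribed.
→ *jalE* is OFF.
Co²⁺ is present, so FenA is active.
With repressor FenA bound, *morF* is not transcribed.
So MorF is not produced.
Tagatose is absent, so TemM is active.
Diaminopimelate is present, so ZorC is inactive.
With repressor TemM bound, *kepR* is not transcribed.
So KepR is not produced.
With no repressor bound, *dulK* is transcribed.
→ *dulK* is ON.
2 of the 4 genes are transcribed.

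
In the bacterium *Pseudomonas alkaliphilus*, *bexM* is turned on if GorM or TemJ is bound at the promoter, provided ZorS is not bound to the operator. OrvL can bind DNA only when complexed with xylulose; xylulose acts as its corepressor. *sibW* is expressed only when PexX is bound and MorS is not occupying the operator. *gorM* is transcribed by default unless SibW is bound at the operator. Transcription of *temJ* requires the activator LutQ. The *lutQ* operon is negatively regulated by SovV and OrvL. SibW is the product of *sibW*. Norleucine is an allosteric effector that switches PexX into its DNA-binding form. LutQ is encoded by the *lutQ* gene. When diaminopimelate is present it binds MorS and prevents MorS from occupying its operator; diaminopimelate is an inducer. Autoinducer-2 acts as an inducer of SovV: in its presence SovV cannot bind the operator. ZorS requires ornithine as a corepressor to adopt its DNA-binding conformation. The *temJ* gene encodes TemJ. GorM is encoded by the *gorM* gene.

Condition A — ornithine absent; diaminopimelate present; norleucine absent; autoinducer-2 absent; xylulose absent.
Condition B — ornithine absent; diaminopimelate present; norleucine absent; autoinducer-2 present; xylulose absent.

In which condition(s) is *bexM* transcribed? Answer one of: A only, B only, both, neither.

Condition A:
Ornithine is absent, so ZorS is inactive.
Diaminopimelate is present, so MorS is inactive.
Norleucine is absent, so PexX is inactive.
Required activator PexX is absent, so *sibW* is not transcribed.
So SibW is not produced.
With no repressor bound, *gorM* is transcribed.
So GorM is produced and active.
Autoinducer-2 is absent, so SovV is active.
Xylulose is absent, so OrvL is inactive.
With repressor SovV bound, *lutQ* is not transcribed.
So LutQ is not produced.
Required activator LutQ is absent, so *temJ* is not transcribed.
So TemJ is not produced.
Activator GorM is present, so *bexM* is transcribed.
→ *bexM* is ON in A.
Condition B:
Ornithine is absent, so ZorS is inactive.
Diaminopimelate is present, so MorS is inactive.
Norleucine is absent, so PexX is inactive.
Required activator PexX is absent, so *sibW* is not transcribed.
So SibW is not produced.
With no repressor bound, *gorM* is transcribed.
So GorM is produced and active.
Autoinducer-2 is present, so SovV is inactive.
Xylulose is absent, so OrvL is inactive.
With no repressor bound, *lutQ* is transcribed.
So LutQ is produced and active.
No repressor is bound and LutQ is active, so *temJ* is transcribed.
So TemJ is produced and active.
Activator GorM is present, so *bexM* is transcribed.
→ *bexM* is ON in B.

both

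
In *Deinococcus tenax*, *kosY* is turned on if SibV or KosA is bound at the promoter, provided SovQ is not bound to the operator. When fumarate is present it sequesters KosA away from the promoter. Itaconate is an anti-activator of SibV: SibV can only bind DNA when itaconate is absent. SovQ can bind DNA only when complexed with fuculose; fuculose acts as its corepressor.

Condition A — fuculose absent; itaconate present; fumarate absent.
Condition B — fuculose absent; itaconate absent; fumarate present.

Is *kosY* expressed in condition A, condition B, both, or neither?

both

Condition A:
Fuculose is absent, so SovQ is inactive.
Itaconate is present, so SibV is inactive.
Fumarate is absent, so KosA is active.
Activator KosA is present, so *kosY* is transcribed.
→ *kosY* is ON in A.
Condition B:
Fuculose is absent, so SovQ is inactive.
Itaconate is absent, so SibV is active.
Fumarate is present, so KosA is inactive.
Activator SibV is present, so *kosY* is transcribed.
→ *kosY* is ON in B.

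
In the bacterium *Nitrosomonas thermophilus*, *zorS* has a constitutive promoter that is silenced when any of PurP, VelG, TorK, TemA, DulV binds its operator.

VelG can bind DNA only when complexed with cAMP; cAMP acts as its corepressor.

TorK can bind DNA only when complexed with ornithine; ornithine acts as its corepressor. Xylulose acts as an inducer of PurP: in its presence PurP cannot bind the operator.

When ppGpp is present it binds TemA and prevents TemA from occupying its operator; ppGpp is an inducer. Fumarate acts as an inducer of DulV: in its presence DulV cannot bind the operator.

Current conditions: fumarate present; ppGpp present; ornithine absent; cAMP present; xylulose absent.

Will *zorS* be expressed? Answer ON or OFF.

Xylulose is absent, so PurP is active.
cAMP is present, so VelG is active.
Ornithine is absent, so TorK is inactive.
ppGpp is present, so TemA is inactive.
Fumarate is present, so DulV is inactive.
With repressor PurP bound, *zorS* is not transcribed.

OFF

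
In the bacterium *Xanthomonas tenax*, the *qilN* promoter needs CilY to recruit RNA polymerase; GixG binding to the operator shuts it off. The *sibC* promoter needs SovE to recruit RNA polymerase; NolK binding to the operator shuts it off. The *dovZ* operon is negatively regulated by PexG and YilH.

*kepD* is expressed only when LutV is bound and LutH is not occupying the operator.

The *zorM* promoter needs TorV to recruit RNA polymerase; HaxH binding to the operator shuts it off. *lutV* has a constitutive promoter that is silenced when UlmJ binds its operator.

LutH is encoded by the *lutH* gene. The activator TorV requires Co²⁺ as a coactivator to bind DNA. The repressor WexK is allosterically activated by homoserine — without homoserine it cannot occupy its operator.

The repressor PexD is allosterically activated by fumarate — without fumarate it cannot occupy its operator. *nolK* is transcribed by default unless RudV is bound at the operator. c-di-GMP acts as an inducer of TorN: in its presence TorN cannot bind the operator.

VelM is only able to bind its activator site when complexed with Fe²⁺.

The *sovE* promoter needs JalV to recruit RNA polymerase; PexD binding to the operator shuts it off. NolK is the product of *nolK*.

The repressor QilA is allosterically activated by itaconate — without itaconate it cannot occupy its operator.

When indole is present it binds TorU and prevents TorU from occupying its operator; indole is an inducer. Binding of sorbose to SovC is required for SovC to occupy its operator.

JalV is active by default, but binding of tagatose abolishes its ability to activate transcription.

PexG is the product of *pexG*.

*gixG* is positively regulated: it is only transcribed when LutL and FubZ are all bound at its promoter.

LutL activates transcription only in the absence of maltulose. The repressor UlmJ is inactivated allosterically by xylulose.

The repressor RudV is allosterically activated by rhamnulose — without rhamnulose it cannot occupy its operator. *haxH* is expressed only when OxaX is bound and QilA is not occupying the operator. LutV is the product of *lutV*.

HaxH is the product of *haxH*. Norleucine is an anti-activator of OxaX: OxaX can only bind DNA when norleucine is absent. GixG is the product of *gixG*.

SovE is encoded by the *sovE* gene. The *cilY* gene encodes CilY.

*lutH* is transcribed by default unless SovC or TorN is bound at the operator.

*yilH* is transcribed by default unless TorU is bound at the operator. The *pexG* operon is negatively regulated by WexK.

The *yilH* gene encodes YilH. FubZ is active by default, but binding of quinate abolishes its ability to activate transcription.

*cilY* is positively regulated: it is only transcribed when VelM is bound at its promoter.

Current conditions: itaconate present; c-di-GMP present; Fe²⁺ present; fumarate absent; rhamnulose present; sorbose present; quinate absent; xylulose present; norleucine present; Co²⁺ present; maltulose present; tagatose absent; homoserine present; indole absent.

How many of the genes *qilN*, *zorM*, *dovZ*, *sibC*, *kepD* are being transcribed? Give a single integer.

Maltulose is present, so LutL is inactive.
Quinate is absent, so FubZ is active.
Required activator LutL is absent, so *gixG* is not transcribed.
So GixG is not produced.
Fe²⁺ is present, so VelM is active.
No repressor is bound and VelM is active, so *cilY* is transcribed.
So CilY is produced and active.
No repressor is bound and CilY is active, so *qilN* is transcribed.
→ *qilN* is ON.
Co²⁺ is present, so TorV is active.
Itaconate is present, so QilA is active.
Norleucine is present, so OxaX is inactive.
With repressor QilA bound, *haxH* is not transcribed.
So HaxH is not produced.
No repressor is bound and TorV is active, so *zorM* is transcribed.
→ *zorM* is ON.
Homoserine is present, so WexK is active.
With repressor WexK bound, *pexG* is not transcribed.
So PexG is not produced.
Indole is absent, so TorU is active.
With repressor TorU bound, *yilH* is not transcribed.
So YilH is not produced.
With no repressor bound, *dovZ* is transcribed.
→ *dovZ* is ON.
Tagatose is absent, so JalV is active.
Fumarate is absent, so PexD is inactive.
No repressor is bound and JalV is active, so *sovE* is transcribed.
So SovE is produced and active.
Rhamnulose is present, so RudV is active.
With repressor RudV bound, *nolK* is not transcribed.
So NolK is not produced.
No repressor is bound and SovE is active, so *sibC* is transcribed.
→ *sibC* is ON.
Xylulose is present, so UlmJ is inactive.
With no repressor bound, *lutV* is transcribed.
So LutV is produced and active.
Sorbose is present, so SovC is active.
c-di-GMP is present, so TorN is inactive.
With repressor SovC bound, *lutH* is not transcribed.
So LutH is not produced.
No repressor is bound and LutV is active, so *kepD* is transcribed.
→ *kepD* is ON.
5 of the 5 genes are transcribed.

5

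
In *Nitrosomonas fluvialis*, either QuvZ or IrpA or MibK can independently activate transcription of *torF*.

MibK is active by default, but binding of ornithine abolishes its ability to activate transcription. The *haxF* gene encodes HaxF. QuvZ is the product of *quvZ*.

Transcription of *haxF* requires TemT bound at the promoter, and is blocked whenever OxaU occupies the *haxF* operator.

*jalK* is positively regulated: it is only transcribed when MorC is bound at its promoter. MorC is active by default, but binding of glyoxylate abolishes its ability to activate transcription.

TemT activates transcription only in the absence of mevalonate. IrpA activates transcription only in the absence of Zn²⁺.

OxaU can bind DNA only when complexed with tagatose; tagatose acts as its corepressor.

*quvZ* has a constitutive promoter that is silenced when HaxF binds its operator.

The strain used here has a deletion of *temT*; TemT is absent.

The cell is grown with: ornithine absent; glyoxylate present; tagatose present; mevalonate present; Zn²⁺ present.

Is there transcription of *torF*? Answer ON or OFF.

ON

Tagatose is present, so OxaU is active.
TemT is non-functional in this strain, so it has no effect.
With repressor OxaU bound, *haxF* is not transcribed.
So HaxF is not produced.
With no repressor bound, *quvZ* is transcribed.
So QuvZ is produced and active.
Zn²⁺ is present, so IrpA is inactive.
Ornithine is absent, so MibK is active.
Activator QuvZ is present, so *torF* is transcribed.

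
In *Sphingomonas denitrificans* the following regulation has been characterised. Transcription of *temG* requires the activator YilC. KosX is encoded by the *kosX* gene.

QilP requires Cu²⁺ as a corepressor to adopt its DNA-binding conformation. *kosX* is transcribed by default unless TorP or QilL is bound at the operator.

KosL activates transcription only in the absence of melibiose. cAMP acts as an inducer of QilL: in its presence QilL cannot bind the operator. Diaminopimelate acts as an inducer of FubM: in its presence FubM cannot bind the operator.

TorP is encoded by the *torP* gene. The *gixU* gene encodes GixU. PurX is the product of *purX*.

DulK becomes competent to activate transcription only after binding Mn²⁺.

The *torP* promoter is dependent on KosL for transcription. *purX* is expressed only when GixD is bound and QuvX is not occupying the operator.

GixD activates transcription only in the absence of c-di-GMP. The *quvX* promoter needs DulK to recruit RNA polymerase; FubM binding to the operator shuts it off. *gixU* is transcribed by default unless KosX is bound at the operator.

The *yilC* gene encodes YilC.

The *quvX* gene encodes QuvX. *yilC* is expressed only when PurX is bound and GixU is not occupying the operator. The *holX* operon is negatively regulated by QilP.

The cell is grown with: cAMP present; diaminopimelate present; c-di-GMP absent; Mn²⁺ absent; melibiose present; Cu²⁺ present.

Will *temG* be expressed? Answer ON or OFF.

Melibiose is present, so KosL is inactive.
Required activator KosL is absent, so *torP* is not transcribed.
So TorP is not produced.
cAMP is present, so QilL is inactive.
With no repressor bound, *kosX* is transcribed.
So KosX is produced and active.
With repressor KosX bound, *gixU* is not transcribed.
So GixU is not produced.
Mn²⁺ is absent, so DulK is inactive.
Diaminopimelate is present, so FubM is inactive.
Required activator DulK is absent, so *quvX* is not transcribed.
So QuvX is not produced.
c-di-GMP is absent, so GixD is active.
No repressor is bound and GixD is active, so *purX* is transcribed.
So PurX is produced and active.
No repressor is bound and PurX is active, so *yilC* is transcribed.
So YilC is produced and active.
No repressor is bound and YilC is active, so *temG* is transcribed.

ON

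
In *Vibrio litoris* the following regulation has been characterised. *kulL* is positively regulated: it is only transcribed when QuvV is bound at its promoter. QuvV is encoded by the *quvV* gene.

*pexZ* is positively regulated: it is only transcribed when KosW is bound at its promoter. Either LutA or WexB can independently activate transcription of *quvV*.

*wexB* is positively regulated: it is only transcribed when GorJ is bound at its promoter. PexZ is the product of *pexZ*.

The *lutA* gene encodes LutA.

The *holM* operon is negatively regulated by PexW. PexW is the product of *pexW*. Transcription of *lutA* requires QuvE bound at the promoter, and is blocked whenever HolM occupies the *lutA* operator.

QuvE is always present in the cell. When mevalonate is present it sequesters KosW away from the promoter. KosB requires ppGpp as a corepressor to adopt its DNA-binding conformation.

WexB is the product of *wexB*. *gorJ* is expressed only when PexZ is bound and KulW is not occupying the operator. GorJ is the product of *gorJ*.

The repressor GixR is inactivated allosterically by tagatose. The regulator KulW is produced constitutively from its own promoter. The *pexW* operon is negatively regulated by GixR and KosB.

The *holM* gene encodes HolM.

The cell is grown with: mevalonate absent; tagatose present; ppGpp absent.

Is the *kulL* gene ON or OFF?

ON

Tagatose is present, so GixR is inactive.
ppGpp is absent, so KosB is inactive.
With no repressor bound, *pexW* is transcribed.
So PexW is produced and active.
With repressor PexW bound, *holM* is not transcribed.
So HolM is not produced.
QuvE is produced constitutively and is active.
No repressor is bound and QuvE is active, so *lutA* is transcribed.
So LutA is produced and active.
KulW is produced constitutively and is active.
Mevalonate is absent, so KosW is active.
No repressor is bound and KosW is active, so *pexZ* is transcribed.
So PexZ is produced and active.
With repressor KulW bound, *gorJ* is not transcribed.
So GorJ is not produced.
Required activator GorJ is absent, so *wexB* is not transcribed.
So WexB is not produced.
Activator LutA is present, so *quvV* is transcribed.
So QuvV is produced and active.
No repressor is bound and QuvV is active, so *kulL* is transcribed.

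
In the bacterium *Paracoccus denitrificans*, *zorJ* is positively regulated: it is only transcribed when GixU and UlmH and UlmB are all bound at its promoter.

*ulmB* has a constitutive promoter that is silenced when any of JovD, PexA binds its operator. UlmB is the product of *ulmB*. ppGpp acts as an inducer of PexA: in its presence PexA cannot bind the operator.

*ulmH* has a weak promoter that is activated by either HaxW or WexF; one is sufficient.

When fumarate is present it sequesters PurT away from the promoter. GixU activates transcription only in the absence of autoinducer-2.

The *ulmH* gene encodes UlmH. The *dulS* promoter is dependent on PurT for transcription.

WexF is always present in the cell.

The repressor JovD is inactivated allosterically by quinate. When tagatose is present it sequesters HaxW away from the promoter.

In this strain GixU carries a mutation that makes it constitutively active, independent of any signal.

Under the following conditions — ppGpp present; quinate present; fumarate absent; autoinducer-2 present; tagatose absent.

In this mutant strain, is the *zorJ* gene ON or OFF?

ON

GixU is constitutively active in this strain.
Tagatose is absent, so HaxW is active.
WexF is produced constitutively and is active.
Activator HaxW is present, so *ulmH* is transcribed.
So UlmH is produced and active.
Quinate is present, so JovD is inactive.
ppGpp is present, so PexA is inactive.
With no repressor bound, *ulmB* is transcribed.
So UlmB is produced and active.
No repressor is bound and GixU and UlmH and UlmB are active, so *zorJ* is transcribed.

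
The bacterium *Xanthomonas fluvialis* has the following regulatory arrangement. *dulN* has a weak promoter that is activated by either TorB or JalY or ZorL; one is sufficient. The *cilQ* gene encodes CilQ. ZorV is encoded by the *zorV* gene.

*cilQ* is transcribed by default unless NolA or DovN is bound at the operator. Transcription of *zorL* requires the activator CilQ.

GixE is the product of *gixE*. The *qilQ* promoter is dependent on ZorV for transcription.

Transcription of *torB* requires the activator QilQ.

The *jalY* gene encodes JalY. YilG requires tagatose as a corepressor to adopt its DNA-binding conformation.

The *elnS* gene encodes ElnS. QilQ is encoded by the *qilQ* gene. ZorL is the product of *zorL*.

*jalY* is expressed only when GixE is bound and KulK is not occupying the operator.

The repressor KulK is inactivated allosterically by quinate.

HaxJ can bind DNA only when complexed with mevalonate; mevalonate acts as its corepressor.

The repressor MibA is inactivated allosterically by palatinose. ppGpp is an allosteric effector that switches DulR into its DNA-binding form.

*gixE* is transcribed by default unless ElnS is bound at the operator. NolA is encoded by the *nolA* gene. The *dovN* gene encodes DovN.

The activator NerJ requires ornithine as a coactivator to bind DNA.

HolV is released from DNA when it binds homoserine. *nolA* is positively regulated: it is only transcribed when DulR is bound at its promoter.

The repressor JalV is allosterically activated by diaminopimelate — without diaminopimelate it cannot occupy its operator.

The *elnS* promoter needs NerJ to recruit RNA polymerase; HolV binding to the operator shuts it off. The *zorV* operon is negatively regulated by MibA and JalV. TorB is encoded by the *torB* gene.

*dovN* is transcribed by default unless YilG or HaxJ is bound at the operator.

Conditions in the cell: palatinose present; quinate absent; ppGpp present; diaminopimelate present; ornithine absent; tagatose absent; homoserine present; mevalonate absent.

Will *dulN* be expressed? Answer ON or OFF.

Palatinose is present, so MibA is inactive.
Diaminopimelate is present, so JalV is active.
With repressor JalV bound, *zorV* is not transcribed.
So ZorV is not produced.
Required activator ZorV is absent, so *qilQ* is not transcribed.
So QilQ is not produced.
Required activator QilQ is absent, so *torB* is not transcribed.
So TorB is not produced.
Quinate is absent, so KulK is active.
Ornithine is absent, so NerJ is inactive.
Homoserine is present, so HolV is inactive.
Required activator NerJ is absent, so *elnS* is not transcribed.
So ElnS is not produced.
With no repressor bound, *gixE* is transcribed.
So GixE is produced and active.
With repressor KulK bound, *jalY* is not transcribed.
So JalY is not produced.
ppGpp is present, so DulR is active.
No repressor is bound and DulR is active, so *nolA* is transcribed.
So NolA is produced and active.
Tagatose is absent, so YilG is inactive.
Mevalonate is absent, so HaxJ is inactive.
With no repressor bound, *dovN* is transcribed.
So DovN is produced and active.
With repressor NolA bound, *cilQ* is not transcribed.
So CilQ is not produced.
Required activator CilQ is absent, so *zorL* is not transcribed.
So ZorL is not produced.
No activator is available at the *dulN* promoter, so *dulN* is not transcribed.

OFF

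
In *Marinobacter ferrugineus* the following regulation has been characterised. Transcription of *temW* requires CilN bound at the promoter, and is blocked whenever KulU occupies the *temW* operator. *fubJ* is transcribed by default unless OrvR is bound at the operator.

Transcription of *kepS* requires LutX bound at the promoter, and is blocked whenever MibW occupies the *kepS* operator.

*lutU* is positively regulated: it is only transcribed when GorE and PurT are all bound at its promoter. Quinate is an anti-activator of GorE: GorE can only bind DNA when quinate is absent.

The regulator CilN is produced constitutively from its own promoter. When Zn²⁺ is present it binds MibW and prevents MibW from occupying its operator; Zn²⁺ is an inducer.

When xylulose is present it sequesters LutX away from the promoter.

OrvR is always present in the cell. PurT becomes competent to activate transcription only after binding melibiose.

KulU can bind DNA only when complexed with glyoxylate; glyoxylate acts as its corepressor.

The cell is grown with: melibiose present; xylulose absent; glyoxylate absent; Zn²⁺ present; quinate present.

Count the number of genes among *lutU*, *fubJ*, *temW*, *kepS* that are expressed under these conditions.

2

Quinate is present, so GorE is inactive.
Melibiose is present, so PurT is active.
Required activator GorE is absent, so *lutU* is not transcribed.
→ *lutU* is OFF.
OrvR is produced constitutively and is active.
With repressor OrvR bound, *fubJ* is not transcribed.
→ *fubJ* is OFF.
Glyoxylate is absent, so KulU is inactive.
CilN is produced constitutively and is active.
No repressor is bound and CilN is active, so *temW* is transcribed.
→ *temW* is ON.
Zn²⁺ is present, so MibW is inactive.
Xylulose is absent, so LutX is active.
No repressor is bound and LutX is active, so *kepS* is transcribed.
→ *kepS* is ON.
2 of the 4 genes are transcribed.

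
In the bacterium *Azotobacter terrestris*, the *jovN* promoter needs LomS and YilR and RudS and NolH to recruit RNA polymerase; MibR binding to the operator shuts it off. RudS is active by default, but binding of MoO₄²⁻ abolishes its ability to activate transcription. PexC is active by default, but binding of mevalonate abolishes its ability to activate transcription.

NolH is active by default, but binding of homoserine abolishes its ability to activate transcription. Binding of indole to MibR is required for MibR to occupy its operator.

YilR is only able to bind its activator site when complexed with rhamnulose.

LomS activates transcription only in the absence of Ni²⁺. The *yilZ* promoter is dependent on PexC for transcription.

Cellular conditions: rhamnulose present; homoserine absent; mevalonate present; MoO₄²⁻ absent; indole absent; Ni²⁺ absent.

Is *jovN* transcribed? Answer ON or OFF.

Ni²⁺ is absent, so LomS is active.
Indole is absent, so MibR is inactive.
Rhamnulose is present, so YilR is active.
MoO₄²⁻ is absent, so RudS is active.
Homoserine is absent, so NolH is active.
No repressor is bound and LomS and YilR and RudS and NolH are active, so *jovN* is transcribed.

ON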